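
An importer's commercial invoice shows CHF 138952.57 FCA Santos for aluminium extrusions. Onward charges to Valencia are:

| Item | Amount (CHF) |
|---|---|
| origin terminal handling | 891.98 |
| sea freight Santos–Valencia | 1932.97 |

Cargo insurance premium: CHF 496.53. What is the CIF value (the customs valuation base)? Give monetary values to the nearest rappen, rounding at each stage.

CIF value: CHF 142274.05

CIF = FCA price + pre-shipment costs + freight + insurance
CIF = 138952.57 + 891.98 + 1932.97 + 496.53 = 142274.05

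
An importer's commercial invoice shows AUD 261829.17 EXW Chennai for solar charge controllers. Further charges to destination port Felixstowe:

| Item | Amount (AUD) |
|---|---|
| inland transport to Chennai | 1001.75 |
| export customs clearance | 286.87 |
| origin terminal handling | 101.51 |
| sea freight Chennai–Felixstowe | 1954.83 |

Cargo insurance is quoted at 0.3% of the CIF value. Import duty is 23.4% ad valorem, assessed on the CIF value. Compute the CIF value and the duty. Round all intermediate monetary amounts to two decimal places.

Let C be the CIF value. C = EXW price + pre-shipment costs + freight + 0.3% × C
C − 0.3% × C = 261829.17 + 1001.75 + 286.87 + 101.51 + 1954.83
0.997 × C = 265174.13
C = 265174.13 / 0.997 = 265972.05
Insurance premium = 0.3% × 265972.05 = 797.92
Import duty = 265972.05 × 23.4% = 62237.46

CIF value: AUD 265972.05; import duty: AUD 62237.46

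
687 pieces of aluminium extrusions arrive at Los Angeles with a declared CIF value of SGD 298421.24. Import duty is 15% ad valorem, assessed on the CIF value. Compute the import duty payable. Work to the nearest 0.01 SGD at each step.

Import duty = 298421.24 × 15% = 44763.19

Import duty: SGD 44763.19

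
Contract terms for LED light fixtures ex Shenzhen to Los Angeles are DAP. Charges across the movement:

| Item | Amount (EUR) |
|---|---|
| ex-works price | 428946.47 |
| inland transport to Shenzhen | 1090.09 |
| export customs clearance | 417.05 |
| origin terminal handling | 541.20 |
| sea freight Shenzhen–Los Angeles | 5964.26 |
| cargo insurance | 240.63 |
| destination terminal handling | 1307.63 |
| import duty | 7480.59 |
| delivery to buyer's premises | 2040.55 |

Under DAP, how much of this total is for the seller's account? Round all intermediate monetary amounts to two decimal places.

Seller's account: EUR 440547.88

DAP: the seller bears all costs to the named destination except import duty and clearance.
Seller's account: goods 428946.47 + inland to port 1090.09 + export clearance 417.05 + origin terminal 541.20 + freight 5964.26 + insurance 240.63 + destination terminal 1307.63 + delivery 2040.55 = 440547.88
Buyer's account: duty 7480.59 = 7480.59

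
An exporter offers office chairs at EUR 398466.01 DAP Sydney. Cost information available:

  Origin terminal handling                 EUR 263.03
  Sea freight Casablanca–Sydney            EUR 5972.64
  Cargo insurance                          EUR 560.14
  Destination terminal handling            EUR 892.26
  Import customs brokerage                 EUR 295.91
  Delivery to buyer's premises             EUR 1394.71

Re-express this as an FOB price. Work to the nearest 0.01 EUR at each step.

FOB price: EUR 389646.26

Not relevant to the conversion: origin terminal — on the seller under both DAP and FOB; already in the DAP price and stays in the FOB price. brokerage — on the buyer under both terms; not part of either seller's price.
From DAP to FOB, the seller no longer bears: freight, insurance, destination terminal, delivery.
FOB price = 398466.01 − 5972.64 − 560.14 − 892.26 − 1394.71 = 389646.26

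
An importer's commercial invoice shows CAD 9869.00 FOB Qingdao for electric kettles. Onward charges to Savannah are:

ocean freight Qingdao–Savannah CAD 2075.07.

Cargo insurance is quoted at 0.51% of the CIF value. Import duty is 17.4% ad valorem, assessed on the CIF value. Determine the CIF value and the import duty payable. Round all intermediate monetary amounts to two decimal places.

Let C be the CIF value. C = FOB price + freight + 0.51% × C
C − 0.51% × C = 9869.00 + 2075.07
0.9949 × C = 11944.07
C = 11944.07 / 0.9949 = 12005.30
Insurance premium = 0.51% × 12005.30 = 61.23
Import duty = 12005.30 × 17.4% = 2088.92

CIF value: CAD 12005.30; import duty: CAD 2088.92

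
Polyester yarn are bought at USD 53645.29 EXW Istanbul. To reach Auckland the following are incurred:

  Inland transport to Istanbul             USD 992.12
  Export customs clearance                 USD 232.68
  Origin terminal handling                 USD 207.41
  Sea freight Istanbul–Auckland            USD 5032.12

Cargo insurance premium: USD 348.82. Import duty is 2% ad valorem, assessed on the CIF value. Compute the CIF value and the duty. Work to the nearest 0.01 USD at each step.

CIF = EXW price + pre-shipment costs + freight + insurance
CIF = 53645.29 + 992.12 + 232.68 + 207.41 + 5032.12 + 348.82 = 60458.44
Import duty = 60458.44 × 2% = 1209.17

CIF value: USD 60458.44; import duty: USD 1209.17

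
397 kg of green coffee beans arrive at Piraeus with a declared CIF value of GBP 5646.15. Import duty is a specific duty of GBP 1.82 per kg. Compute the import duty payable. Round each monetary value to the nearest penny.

Import duty: GBP 722.54

Import duty = 397 × 1.82 = 722.54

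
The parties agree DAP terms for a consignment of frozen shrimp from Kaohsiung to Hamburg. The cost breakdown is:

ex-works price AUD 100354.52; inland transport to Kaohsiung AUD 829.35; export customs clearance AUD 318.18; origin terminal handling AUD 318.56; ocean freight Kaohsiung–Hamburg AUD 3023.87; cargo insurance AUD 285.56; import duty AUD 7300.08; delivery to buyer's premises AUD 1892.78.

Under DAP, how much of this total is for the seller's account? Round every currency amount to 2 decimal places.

DAP: the seller bears all costs to the named destination except import duty and clearance.
Seller's account: goods 100354.52 + inland to port 829.35 + export clearance 318.18 + origin terminal 318.56 + freight 3023.87 + insurance 285.56 + delivery 1892.78 = 107022.82
Buyer's account: duty 7300.08 = 7300.08

Seller's account: AUD 107022.82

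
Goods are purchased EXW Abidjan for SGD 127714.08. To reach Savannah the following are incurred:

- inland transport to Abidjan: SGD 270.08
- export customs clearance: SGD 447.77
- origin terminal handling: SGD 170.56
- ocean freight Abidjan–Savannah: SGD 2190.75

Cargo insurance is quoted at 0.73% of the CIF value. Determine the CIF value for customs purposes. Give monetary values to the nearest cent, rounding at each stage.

Let C be the CIF value. C = EXW price + pre-shipment costs + freight + 0.73% × C
C − 0.73% × C = 127714.08 + 270.08 + 447.77 + 170.56 + 2190.75
0.9927 × C = 130793.24
C = 130793.24 / 0.9927 = 131755.05
Insurance premium = 0.73% × 131755.05 = 961.81

CIF value: SGD 131755.05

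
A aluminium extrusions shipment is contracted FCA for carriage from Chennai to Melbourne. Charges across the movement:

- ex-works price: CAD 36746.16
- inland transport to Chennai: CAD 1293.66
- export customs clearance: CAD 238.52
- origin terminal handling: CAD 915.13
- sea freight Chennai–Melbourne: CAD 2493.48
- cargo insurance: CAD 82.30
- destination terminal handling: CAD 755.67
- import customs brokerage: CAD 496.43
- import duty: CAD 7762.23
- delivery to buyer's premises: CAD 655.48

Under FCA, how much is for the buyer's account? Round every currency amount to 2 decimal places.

FCA: the seller delivers export-cleared goods to the carrier; the buyer bears costs from that point.
Seller's account: goods 36746.16 + inland to port 1293.66 + export clearance 238.52 = 38278.34
Buyer's account: origin terminal 915.13 + freight 2493.48 + insurance 82.30 + destination terminal 755.67 + brokerage 496.43 + duty 7762.23 + delivery 655.48 = 13160.72

Buyer's account: CAD 13160.72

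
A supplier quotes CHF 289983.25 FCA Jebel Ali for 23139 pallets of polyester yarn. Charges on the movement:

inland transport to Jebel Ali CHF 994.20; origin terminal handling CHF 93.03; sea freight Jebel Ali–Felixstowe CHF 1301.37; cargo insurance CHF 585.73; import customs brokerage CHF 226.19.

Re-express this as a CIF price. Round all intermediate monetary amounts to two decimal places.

Not relevant to the conversion: inland to port — on the seller under both FCA and CIF; already in the FCA price and stays in the CIF price. brokerage — on the buyer under both terms; not part of either seller's price.
From FCA to CIF, the seller additionally bears: origin terminal, freight, insurance.
CIF price = 289983.25 + 93.03 + 1301.37 + 585.73 = 291963.38

CIF price: CHF 291963.38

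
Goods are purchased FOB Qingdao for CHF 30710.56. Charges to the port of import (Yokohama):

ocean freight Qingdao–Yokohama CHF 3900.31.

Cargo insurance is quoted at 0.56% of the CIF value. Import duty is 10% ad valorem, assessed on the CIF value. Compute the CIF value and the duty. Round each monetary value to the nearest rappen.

Let C be the CIF value. C = FOB price + freight + 0.56% × C
C − 0.56% × C = 30710.56 + 3900.31
0.9944 × C = 34610.87
C = 34610.87 / 0.9944 = 34805.78
Insurance premium = 0.56% × 34805.78 = 194.91
Import duty = 34805.78 × 10% = 3480.58

CIF value: CHF 34805.78; import duty: CHF 3480.58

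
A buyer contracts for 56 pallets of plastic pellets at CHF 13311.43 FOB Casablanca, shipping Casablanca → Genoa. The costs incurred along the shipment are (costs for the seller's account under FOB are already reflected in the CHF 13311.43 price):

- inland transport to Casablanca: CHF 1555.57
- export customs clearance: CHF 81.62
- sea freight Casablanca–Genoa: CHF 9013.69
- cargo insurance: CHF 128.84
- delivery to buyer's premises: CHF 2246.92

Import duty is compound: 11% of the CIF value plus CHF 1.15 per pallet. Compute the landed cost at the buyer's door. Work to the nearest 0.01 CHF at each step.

Total landed cost: CHF 27235.22

FOB: the seller bears costs until goods are on board at the origin port; the buyer bears freight, insurance and all costs thereafter.
Already in the invoice (seller's account under FOB): inland to port, export clearance — exclude.
CIF value = FOB price + freight + insurance = 13311.43 + 9013.69 + 128.84 = 22453.96
Ad valorem component: 22453.96 × 11% = 2469.94
Specific component: 56 × 1.15 = 64.40
Import duty = 2469.94 + 64.40 = 2534.34
Buyer bears: freight 9013.69 + insurance 128.84 + delivery 2246.92 + duty 2534.34 = 13923.79
Landed cost = invoice 13311.43 + 13923.79 = 27235.22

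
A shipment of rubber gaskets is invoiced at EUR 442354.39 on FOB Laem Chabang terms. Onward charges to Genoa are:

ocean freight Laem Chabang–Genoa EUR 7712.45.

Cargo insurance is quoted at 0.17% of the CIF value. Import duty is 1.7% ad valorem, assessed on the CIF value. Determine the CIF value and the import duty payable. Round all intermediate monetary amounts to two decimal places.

CIF value: EUR 450833.26; import duty: EUR 7664.17

Let C be the CIF value. C = FOB price + freight + 0.17% × C
C − 0.17% × C = 442354.39 + 7712.45
0.9983 × C = 450066.84
C = 450066.84 / 0.9983 = 450833.26
Insurance premium = 0.17% × 450833.26 = 766.42
Import duty = 450833.26 × 1.7% = 7664.17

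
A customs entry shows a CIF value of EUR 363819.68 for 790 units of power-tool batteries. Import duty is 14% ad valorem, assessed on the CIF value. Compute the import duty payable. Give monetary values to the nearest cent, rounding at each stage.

Import duty = 363819.68 × 14% = 50934.76

Import duty: EUR 50934.76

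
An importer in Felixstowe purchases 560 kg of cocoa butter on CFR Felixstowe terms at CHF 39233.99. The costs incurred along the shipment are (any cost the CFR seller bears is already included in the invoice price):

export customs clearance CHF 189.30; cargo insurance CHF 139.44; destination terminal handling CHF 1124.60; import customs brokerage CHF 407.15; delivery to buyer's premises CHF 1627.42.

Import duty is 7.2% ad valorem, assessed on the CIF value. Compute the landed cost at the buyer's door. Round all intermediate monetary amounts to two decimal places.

CFR: the seller pays costs through ocean freight to the destination port, but not insurance.
Already in the invoice (seller's account under CFR): export clearance — exclude.
CIF value = CFR price + insurance = 39233.99 + 139.44 = 39373.43
Import duty = 39373.43 × 7.2% = 2834.89
Buyer bears: insurance 139.44 + destination terminal 1124.60 + brokerage 407.15 + delivery 1627.42 + duty 2834.89 = 6133.50
Landed cost = invoice 39233.99 + 6133.50 = 45367.49

Total landed cost: CHF 45367.49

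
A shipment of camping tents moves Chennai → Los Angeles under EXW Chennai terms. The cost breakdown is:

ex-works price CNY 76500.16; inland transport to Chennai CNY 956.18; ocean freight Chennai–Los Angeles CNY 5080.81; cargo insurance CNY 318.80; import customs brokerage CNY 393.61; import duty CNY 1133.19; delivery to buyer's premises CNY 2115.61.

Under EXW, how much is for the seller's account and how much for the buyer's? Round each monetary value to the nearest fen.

EXW: the seller makes goods available at their premises; the buyer bears all onward costs.
Seller's account: goods 76500.16 = 76500.16
Buyer's account: inland to port 956.18 + freight 5080.81 + insurance 318.80 + brokerage 393.61 + duty 1133.19 + delivery 2115.61 = 9998.20

Seller: CNY 76500.16; buyer: CNY 9998.20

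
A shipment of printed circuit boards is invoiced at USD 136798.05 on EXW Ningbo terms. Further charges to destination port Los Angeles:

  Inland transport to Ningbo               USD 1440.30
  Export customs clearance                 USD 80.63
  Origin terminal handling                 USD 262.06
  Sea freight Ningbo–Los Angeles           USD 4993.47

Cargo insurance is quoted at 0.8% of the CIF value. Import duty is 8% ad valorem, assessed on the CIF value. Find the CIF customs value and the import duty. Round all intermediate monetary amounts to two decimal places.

CIF value: USD 144732.37; import duty: USD 11578.59

Let C be the CIF value. C = EXW price + pre-shipment costs + freight + 0.8% × C
C − 0.8% × C = 136798.05 + 1440.30 + 80.63 + 262.06 + 4993.47
0.992 × C = 143574.51
C = 143574.51 / 0.992 = 144732.37
Insurance premium = 0.8% × 144732.37 = 1157.86
Import duty = 144732.37 × 8% = 11578.59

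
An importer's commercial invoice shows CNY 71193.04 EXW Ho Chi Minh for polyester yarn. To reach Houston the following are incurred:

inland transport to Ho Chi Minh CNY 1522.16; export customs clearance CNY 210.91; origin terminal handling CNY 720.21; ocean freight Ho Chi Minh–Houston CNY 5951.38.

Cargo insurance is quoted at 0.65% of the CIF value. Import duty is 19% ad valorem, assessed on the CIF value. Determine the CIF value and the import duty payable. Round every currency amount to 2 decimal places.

CIF value: CNY 80118.47; import duty: CNY 15222.51

Let C be the CIF value. C = EXW price + pre-shipment costs + freight + 0.65% × C
C − 0.65% × C = 71193.04 + 1522.16 + 210.91 + 720.21 + 5951.38
0.9935 × C = 79597.70
C = 79597.70 / 0.9935 = 80118.47
Insurance premium = 0.65% × 80118.47 = 520.77
Import duty = 80118.47 × 19% = 15222.51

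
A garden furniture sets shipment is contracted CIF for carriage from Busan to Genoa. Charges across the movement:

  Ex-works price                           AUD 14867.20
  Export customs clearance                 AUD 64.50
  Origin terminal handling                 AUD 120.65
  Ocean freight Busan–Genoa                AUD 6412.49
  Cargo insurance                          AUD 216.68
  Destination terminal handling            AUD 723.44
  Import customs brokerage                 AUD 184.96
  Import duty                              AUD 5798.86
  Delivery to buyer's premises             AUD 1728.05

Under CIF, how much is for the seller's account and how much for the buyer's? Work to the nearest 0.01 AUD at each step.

Seller: AUD 21681.52; buyer: AUD 8435.31

CIF: the seller pays costs through ocean freight and marine insurance to the destination port.
Seller's account: goods 14867.20 + export clearance 64.50 + origin terminal 120.65 + freight 6412.49 + insurance 216.68 = 21681.52
Buyer's account: destination terminal 723.44 + brokerage 184.96 + duty 5798.86 + delivery 1728.05 = 8435.31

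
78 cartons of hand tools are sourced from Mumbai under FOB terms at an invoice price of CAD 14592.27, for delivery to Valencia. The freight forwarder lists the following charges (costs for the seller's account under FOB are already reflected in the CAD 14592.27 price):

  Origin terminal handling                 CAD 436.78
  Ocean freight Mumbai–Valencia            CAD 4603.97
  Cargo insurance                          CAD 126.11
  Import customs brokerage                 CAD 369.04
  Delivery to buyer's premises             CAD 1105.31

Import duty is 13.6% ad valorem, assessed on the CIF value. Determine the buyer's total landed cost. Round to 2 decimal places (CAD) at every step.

FOB: the seller bears costs until goods are on board at the origin port; the buyer bears freight, insurance and all costs thereafter.
Already in the invoice (seller's account under FOB): origin terminal — exclude.
CIF value = FOB price + freight + insurance = 14592.27 + 4603.97 + 126.11 = 19322.35
Import duty = 19322.35 × 13.6% = 2627.84
Buyer bears: freight 4603.97 + insurance 126.11 + brokerage 369.04 + delivery 1105.31 + duty 2627.84 = 8832.27
Landed cost = invoice 14592.27 + 8832.27 = 23424.54

Total landed cost: CAD 23424.54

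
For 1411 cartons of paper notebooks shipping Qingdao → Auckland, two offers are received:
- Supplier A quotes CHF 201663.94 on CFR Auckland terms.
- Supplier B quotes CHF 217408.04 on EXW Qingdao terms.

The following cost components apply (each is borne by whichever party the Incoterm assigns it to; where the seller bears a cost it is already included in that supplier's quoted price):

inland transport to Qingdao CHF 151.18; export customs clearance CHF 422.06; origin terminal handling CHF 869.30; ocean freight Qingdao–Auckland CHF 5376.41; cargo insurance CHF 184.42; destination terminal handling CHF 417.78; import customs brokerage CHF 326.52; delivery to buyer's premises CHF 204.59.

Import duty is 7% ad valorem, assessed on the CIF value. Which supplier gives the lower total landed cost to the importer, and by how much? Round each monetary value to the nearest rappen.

Supplier A is cheaper by CHF 24142.46

Supplier A (CFR):
CIF value = CFR price + insurance = 201663.94 + 184.42 = 201848.36
Import duty = 201848.36 × 7% = 14129.39
Buyer bears (A): 184.42 + 417.78 + 326.52 + 204.59 = 1133.31
Landed cost (A) = invoice 201663.94 + 1133.31 + duty 14129.39 = 216926.64
Supplier B (EXW):
CIF value = EXW price + inland to port + export clearance + origin terminal + freight + insurance = 217408.04 + 151.18 + 422.06 + 869.30 + 5376.41 + 184.42 = 224411.41
Import duty = 224411.41 × 7% = 15708.80
Buyer bears (B): 151.18 + 422.06 + 869.30 + 5376.41 + 184.42 + 417.78 + 326.52 + 204.59 = 7952.26
Landed cost (B) = invoice 217408.04 + 7952.26 + duty 15708.80 = 241069.10
Difference = |216926.64 − 241069.10| = 24142.46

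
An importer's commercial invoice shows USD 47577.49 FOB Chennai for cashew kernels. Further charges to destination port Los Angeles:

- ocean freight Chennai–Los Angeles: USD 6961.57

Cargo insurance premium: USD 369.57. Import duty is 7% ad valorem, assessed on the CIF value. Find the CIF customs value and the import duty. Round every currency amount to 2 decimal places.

CIF = FOB price + freight + insurance
CIF = 47577.49 + 6961.57 + 369.57 = 54908.63
Import duty = 54908.63 × 7% = 3843.60

CIF value: USD 54908.63; import duty: USD 3843.60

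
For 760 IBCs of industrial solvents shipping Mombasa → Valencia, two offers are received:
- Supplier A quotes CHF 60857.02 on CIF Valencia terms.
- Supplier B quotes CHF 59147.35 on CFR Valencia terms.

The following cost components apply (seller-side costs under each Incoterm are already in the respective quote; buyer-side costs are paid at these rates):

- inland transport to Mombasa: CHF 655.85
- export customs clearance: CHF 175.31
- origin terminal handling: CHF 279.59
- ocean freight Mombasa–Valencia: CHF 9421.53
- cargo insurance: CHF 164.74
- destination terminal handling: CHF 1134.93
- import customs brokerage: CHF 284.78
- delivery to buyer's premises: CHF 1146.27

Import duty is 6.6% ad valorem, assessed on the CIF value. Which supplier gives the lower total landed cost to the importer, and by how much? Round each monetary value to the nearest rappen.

Supplier B is cheaper by CHF 1646.89

Supplier A (CIF):
The CIF price already equals the CIF value: 60857.02
Import duty = 60857.02 × 6.6% = 4016.56
Buyer bears (A): 1134.93 + 284.78 + 1146.27 = 2565.98
Landed cost (A) = invoice 60857.02 + 2565.98 + duty 4016.56 = 67439.56
Supplier B (CFR):
CIF value = CFR price + insurance = 59147.35 + 164.74 = 59312.09
Import duty = 59312.09 × 6.6% = 3914.60
Buyer bears (B): 164.74 + 1134.93 + 284.78 + 1146.27 = 2730.72
Landed cost (B) = invoice 59147.35 + 2730.72 + duty 3914.60 = 65792.67
Difference = |67439.56 − 65792.67| = 1646.89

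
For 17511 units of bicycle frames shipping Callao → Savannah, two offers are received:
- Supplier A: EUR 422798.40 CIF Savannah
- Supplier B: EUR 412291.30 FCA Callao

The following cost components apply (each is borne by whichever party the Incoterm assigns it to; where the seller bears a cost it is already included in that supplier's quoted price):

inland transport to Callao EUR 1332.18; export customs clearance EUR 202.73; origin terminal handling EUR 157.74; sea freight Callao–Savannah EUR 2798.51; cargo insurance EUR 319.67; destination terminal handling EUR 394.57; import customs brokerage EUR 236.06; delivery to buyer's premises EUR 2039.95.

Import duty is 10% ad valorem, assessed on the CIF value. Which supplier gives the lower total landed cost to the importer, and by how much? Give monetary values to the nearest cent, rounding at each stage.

Supplier B is cheaper by EUR 7954.30

Supplier A (CIF):
The CIF price already equals the CIF value: 422798.40
Import duty = 422798.40 × 10% = 42279.84
Buyer bears (A): 394.57 + 236.06 + 2039.95 = 2670.58
Landed cost (A) = invoice 422798.40 + 2670.58 + duty 42279.84 = 467748.82
Supplier B (FCA):
CIF value = FCA price + origin terminal + freight + insurance = 412291.30 + 157.74 + 2798.51 + 319.67 = 415567.22
Import duty = 415567.22 × 10% = 41556.72
Buyer bears (B): 157.74 + 2798.51 + 319.67 + 394.57 + 236.06 + 2039.95 = 5946.50
Landed cost (B) = invoice 412291.30 + 5946.50 + duty 41556.72 = 459794.52
Difference = |467748.82 − 459794.52| = 7954.30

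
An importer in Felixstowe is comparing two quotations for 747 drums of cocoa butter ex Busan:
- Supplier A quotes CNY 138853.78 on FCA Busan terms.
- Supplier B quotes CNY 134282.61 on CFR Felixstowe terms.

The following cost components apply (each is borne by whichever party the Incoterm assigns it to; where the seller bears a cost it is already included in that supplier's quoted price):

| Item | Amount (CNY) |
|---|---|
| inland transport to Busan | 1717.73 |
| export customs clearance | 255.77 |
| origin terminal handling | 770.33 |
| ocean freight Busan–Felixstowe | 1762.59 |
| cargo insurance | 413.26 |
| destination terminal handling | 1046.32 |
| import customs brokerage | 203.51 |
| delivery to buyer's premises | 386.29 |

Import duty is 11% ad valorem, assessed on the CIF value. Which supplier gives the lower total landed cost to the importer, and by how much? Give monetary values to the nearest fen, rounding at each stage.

Supplier A (FCA):
CIF value = FCA price + origin terminal + freight + insurance = 138853.78 + 770.33 + 1762.59 + 413.26 = 141799.96
Import duty = 141799.96 × 11% = 15598.00
Buyer bears (A): 770.33 + 1762.59 + 413.26 + 1046.32 + 203.51 + 386.29 = 4582.30
Landed cost (A) = invoice 138853.78 + 4582.30 + duty 15598.00 = 159034.08
Supplier B (CFR):
CIF value = CFR price + insurance = 134282.61 + 413.26 = 134695.87
Import duty = 134695.87 × 11% = 14816.55
Buyer bears (B): 413.26 + 1046.32 + 203.51 + 386.29 = 2049.38
Landed cost (B) = invoice 134282.61 + 2049.38 + duty 14816.55 = 151148.54
Difference = |159034.08 − 151148.54| = 7885.54

Supplier B is cheaper by CNY 7885.54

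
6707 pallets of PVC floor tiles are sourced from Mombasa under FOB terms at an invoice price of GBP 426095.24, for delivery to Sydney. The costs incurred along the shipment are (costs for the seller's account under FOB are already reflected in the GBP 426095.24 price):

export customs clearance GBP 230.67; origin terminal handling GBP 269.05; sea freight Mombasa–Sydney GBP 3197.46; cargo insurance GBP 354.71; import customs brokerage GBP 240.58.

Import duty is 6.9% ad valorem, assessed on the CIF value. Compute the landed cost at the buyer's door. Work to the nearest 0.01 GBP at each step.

Total landed cost: GBP 459533.66

FOB: the seller bears costs until goods are on board at the origin port; the buyer bears freight, insurance and all costs thereafter.
Already in the invoice (seller's account under FOB): export clearance, origin terminal — exclude.
CIF value = FOB price + freight + insurance = 426095.24 + 3197.46 + 354.71 = 429647.41
Import duty = 429647.41 × 6.9% = 29645.67
Buyer bears: freight 3197.46 + insurance 354.71 + brokerage 240.58 + duty 29645.67 = 33438.42
Landed cost = invoice 426095.24 + 33438.42 = 459533.66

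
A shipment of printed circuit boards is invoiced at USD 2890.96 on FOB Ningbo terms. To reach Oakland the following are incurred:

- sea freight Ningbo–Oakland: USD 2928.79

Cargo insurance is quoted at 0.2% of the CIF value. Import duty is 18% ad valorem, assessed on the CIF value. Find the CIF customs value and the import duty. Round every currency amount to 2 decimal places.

CIF value: USD 5831.41; import duty: USD 1049.65

Let C be the CIF value. C = FOB price + freight + 0.2% × C
C − 0.2% × C = 2890.96 + 2928.79
0.998 × C = 5819.75
C = 5819.75 / 0.998 = 5831.41
Insurance premium = 0.2% × 5831.41 = 11.66
Import duty = 5831.41 × 18% = 1049.65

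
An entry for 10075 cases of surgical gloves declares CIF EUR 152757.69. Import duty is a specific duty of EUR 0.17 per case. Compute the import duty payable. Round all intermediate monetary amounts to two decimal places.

Import duty: EUR 1712.75

Import duty = 10075 × 0.17 = 1712.75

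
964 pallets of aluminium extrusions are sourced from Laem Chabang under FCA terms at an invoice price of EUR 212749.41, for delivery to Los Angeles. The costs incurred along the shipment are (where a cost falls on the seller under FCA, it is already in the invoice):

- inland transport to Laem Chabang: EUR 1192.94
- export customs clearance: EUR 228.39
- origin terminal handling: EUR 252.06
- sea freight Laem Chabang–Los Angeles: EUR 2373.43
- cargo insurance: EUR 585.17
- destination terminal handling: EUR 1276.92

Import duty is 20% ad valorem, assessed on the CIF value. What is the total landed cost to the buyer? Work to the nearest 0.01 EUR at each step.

FCA: the seller delivers export-cleared goods to the carrier; the buyer bears costs from that point.
Already in the invoice (seller's account under FCA): inland to port, export clearance — exclude.
CIF value = FCA price + origin terminal + freight + insurance = 212749.41 + 252.06 + 2373.43 + 585.17 = 215960.07
Import duty = 215960.07 × 20% = 43192.01
Buyer bears: origin terminal 252.06 + freight 2373.43 + insurance 585.17 + destination terminal 1276.92 + duty 43192.01 = 47679.59
Landed cost = invoice 212749.41 + 47679.59 = 260429.00

Total landed cost: EUR 260429.00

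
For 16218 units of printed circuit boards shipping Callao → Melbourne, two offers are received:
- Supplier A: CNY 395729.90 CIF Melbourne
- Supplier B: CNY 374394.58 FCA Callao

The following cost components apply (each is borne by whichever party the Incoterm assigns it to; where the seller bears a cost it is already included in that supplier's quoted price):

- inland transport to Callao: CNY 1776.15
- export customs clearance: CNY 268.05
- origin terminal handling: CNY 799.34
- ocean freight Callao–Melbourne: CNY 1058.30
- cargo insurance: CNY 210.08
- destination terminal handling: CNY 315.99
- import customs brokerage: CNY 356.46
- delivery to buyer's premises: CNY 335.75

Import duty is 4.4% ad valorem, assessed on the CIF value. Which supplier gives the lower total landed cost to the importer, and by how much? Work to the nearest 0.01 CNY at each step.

Supplier B is cheaper by CNY 20115.38

Supplier A (CIF):
The CIF price already equals the CIF value: 395729.90
Import duty = 395729.90 × 4.4% = 17412.12
Buyer bears (A): 315.99 + 356.46 + 335.75 = 1008.20
Landed cost (A) = invoice 395729.90 + 1008.20 + duty 17412.12 = 414150.22
Supplier B (FCA):
CIF value = FCA price + origin terminal + freight + insurance = 374394.58 + 799.34 + 1058.30 + 210.08 = 376462.30
Import duty = 376462.30 × 4.4% = 16564.34
Buyer bears (B): 799.34 + 1058.30 + 210.08 + 315.99 + 356.46 + 335.75 = 3075.92
Landed cost (B) = invoice 374394.58 + 3075.92 + duty 16564.34 = 394034.84
Difference = |414150.22 − 394034.84| = 20115.38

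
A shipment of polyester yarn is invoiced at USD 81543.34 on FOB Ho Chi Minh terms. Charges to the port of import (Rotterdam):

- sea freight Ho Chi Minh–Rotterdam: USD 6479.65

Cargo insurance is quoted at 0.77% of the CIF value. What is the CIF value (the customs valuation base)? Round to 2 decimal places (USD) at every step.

Let C be the CIF value. C = FOB price + freight + 0.77% × C
C − 0.77% × C = 81543.34 + 6479.65
0.9923 × C = 88022.99
C = 88022.99 / 0.9923 = 88706.03
Insurance premium = 0.77% × 88706.03 = 683.04

CIF value: USD 88706.03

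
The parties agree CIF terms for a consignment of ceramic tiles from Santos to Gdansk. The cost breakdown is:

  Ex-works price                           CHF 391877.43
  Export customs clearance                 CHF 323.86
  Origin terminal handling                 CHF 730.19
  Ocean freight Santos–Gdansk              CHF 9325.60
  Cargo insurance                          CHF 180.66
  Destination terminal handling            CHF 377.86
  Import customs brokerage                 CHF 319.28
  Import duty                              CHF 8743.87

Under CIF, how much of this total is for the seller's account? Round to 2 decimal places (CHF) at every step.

Seller's account: CHF 402437.74

CIF: the seller pays costs through ocean freight and marine insurance to the destination port.
Seller's account: goods 391877.43 + export clearance 323.86 + origin terminal 730.19 + freight 9325.60 + insurance 180.66 = 402437.74
Buyer's account: destination terminal 377.86 + brokerage 319.28 + duty 8743.87 = 9441.01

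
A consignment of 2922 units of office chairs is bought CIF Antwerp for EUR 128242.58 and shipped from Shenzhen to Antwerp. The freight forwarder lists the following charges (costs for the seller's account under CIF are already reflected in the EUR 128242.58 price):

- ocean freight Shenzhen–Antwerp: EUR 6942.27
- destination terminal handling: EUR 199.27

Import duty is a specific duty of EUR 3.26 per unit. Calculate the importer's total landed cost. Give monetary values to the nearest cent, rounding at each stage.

Total landed cost: EUR 137967.57

CIF: the seller pays costs through ocean freight and marine insurance to the destination port.
Already in the invoice (seller's account under CIF): freight — exclude.
The CIF price already equals the CIF value: 128242.58
Import duty = 2922 × 3.26 = 9525.72
Buyer bears: destination terminal 199.27 + duty 9525.72 = 9724.99
Landed cost = invoice 128242.58 + 9724.99 = 137967.57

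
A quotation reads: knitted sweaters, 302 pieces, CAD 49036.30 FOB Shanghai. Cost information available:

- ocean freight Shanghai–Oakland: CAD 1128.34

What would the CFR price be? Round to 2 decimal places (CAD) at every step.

CFR price: CAD 50164.64

From FOB to CFR, the seller additionally bears: freight.
CFR price = 49036.30 + 1128.34 = 50164.64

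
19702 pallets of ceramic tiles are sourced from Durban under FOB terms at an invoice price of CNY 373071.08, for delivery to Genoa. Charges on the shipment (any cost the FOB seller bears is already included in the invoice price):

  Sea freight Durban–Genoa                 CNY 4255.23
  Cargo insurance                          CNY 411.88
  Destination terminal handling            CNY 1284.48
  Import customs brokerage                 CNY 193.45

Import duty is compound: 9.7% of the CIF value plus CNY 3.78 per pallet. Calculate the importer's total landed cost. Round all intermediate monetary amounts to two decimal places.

Total landed cost: CNY 490330.28

FOB: the seller bears costs until goods are on board at the origin port; the buyer bears freight, insurance and all costs thereafter.
CIF value = FOB price + freight + insurance = 373071.08 + 4255.23 + 411.88 = 377738.19
Ad valorem component: 377738.19 × 9.7% = 36640.60
Specific component: 19702 × 3.78 = 74473.56
Import duty = 36640.60 + 74473.56 = 111114.16
Buyer bears: freight 4255.23 + insurance 411.88 + destination terminal 1284.48 + brokerage 193.45 + duty 111114.16 = 117259.20
Landed cost = invoice 373071.08 + 117259.20 = 490330.28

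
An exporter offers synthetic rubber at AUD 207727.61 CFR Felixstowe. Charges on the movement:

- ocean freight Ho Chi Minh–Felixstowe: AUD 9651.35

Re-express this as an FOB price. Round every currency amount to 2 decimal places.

From CFR to FOB, the seller no longer bears: freight.
FOB price = 207727.61 − 9651.35 = 198076.26

FOB price: AUD 198076.26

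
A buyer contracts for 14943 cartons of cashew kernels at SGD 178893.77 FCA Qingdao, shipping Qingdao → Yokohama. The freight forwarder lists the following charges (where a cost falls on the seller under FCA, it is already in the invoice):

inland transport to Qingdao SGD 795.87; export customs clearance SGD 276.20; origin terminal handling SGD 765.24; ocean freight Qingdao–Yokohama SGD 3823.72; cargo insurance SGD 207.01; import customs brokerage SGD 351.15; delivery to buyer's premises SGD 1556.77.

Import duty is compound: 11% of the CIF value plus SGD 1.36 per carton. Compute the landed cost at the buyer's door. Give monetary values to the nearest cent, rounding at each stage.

FCA: the seller delivers export-cleared goods to the carrier; the buyer bears costs from that point.
Already in the invoice (seller's account under FCA): inland to port, export clearance — exclude.
CIF value = FCA price + origin terminal + freight + insurance = 178893.77 + 765.24 + 3823.72 + 207.01 = 183689.74
Ad valorem component: 183689.74 × 11% = 20205.87
Specific component: 14943 × 1.36 = 20322.48
Import duty = 20205.87 + 20322.48 = 40528.35
Buyer bears: origin terminal 765.24 + freight 3823.72 + insurance 207.01 + brokerage 351.15 + delivery 1556.77 + duty 40528.35 = 47232.24
Landed cost = invoice 178893.77 + 47232.24 = 226126.01

Total landed cost: SGD 226126.01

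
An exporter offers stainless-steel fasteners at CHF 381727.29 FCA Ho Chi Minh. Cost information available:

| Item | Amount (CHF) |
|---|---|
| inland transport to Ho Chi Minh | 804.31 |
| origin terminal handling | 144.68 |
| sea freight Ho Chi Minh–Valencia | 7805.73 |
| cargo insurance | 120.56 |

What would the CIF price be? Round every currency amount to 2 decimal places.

CIF price: CHF 389798.26

Not relevant to the conversion: inland to port — on the seller under both FCA and CIF; already in the FCA price and stays in the CIF price.
From FCA to CIF, the seller additionally bears: origin terminal, freight, insurance.
CIF price = 381727.29 + 144.68 + 7805.73 + 120.56 = 389798.26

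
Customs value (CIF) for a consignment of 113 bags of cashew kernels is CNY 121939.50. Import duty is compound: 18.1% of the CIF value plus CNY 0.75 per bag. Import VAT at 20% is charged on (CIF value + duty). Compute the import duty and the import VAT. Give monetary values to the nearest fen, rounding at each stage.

Import duty: CNY 22155.80; import VAT: CNY 28819.06

Ad valorem component: 121939.50 × 18.1% = 22071.05
Specific component: 113 × 0.75 = 84.75
Import duty = 22071.05 + 84.75 = 22155.80
VAT base = CIF + duty = 121939.50 + 22155.80 = 144095.30
Import VAT = 144095.30 × 20% = 28819.06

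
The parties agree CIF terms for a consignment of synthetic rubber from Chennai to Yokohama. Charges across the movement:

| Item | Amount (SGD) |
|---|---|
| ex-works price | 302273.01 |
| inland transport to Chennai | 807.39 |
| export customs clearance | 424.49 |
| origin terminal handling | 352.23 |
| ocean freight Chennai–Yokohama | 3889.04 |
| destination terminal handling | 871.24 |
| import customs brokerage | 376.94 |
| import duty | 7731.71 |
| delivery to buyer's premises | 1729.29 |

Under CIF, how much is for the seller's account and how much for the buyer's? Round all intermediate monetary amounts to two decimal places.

Seller: SGD 307746.16; buyer: SGD 10709.18

CIF: the seller pays costs through ocean freight and marine insurance to the destination port.
Seller's account: goods 302273.01 + inland to port 807.39 + export clearance 424.49 + origin terminal 352.23 + freight 3889.04 = 307746.16
Buyer's account: destination terminal 871.24 + brokerage 376.94 + duty 7731.71 + delivery 1729.29 = 10709.18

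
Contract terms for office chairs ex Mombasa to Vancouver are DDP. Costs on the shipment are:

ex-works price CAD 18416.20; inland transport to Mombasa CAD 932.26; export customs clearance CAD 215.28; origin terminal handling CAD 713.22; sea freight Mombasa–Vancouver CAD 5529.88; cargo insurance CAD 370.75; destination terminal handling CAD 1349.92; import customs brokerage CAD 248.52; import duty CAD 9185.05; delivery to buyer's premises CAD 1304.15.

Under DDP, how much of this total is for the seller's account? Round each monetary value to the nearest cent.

Seller's account: CAD 38265.23

DDP: the seller bears all costs including import duty.
Seller's account: goods 18416.20 + inland to port 932.26 + export clearance 215.28 + origin terminal 713.22 + freight 5529.88 + insurance 370.75 + destination terminal 1349.92 + brokerage 248.52 + duty 9185.05 + delivery 1304.15 = 38265.23
Buyer's account: 0.00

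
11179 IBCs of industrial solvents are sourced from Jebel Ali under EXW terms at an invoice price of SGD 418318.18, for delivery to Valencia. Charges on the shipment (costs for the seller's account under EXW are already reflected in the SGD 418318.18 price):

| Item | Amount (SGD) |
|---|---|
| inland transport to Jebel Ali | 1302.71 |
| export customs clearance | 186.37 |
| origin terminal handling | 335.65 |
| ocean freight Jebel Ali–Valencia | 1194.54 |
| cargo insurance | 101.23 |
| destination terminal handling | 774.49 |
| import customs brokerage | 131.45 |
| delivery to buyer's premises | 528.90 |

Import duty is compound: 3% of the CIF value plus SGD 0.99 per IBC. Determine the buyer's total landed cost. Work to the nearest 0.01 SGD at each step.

Total landed cost: SGD 446583.89

EXW: the seller makes goods available at their premises; the buyer bears all onward costs.
CIF value = EXW price + inland to port + export clearance + origin terminal + freight + insurance = 418318.18 + 1302.71 + 186.37 + 335.65 + 1194.54 + 101.23 = 421438.68
Ad valorem component: 421438.68 × 3% = 12643.16
Specific component: 11179 × 0.99 = 11067.21
Import duty = 12643.16 + 11067.21 = 23710.37
Buyer bears: inland to port 1302.71 + export clearance 186.37 + origin terminal 335.65 + freight 1194.54 + insurance 101.23 + destination terminal 774.49 + brokerage 131.45 + delivery 528.90 + duty 23710.37 = 28265.71
Landed cost = invoice 418318.18 + 28265.71 = 446583.89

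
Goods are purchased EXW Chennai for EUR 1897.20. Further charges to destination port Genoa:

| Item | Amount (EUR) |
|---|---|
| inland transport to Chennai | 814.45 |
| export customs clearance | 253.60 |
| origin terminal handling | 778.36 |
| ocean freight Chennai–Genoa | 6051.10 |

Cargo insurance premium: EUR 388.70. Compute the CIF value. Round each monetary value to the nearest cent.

CIF value: EUR 10183.41

CIF = EXW price + pre-shipment costs + freight + insurance
CIF = 1897.20 + 814.45 + 253.60 + 778.36 + 6051.10 + 388.70 = 10183.41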